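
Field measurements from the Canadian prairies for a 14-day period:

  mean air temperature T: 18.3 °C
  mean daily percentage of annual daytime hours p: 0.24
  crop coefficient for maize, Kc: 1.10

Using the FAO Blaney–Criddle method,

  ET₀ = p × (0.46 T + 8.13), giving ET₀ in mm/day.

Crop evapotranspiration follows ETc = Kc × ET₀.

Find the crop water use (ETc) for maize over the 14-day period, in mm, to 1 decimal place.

ET₀ = 0.24 × (0.46 × 18.3 + 8.13) = 0.24 × 16.548 = 3.9715 mm/d
ETc = Kc × ET₀ = 1.10 × 3.9715 = 4.3687 mm/d
Over 14 days: 4.3687 × 14 = 61.162 mm

61.2 mm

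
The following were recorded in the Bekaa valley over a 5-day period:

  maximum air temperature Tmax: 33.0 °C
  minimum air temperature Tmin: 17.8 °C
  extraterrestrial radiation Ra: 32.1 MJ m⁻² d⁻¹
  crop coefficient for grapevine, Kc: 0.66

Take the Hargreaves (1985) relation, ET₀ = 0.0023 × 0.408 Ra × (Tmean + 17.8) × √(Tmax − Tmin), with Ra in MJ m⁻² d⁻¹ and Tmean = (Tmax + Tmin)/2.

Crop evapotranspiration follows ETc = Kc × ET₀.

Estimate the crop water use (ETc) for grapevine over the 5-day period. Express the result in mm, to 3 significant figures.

Tmean = (33.0 + 17.8)/2 = 25.40 °C
0.408 Ra = 0.408 × 32.1 = 13.0968 mm/d equivalent
ET₀ = 0.0023 × 13.0968 × (25.40 + 17.8) × √15.2 = 0.0023 × 13.0968 × 43.20 × 3.8987 = 5.0734 mm/d
ETc = Kc × ET₀ = 0.66 × 5.0734 = 3.3484 mm/d
Over 5 days: 3.3484 × 5 = 16.742 mm

16.7 mm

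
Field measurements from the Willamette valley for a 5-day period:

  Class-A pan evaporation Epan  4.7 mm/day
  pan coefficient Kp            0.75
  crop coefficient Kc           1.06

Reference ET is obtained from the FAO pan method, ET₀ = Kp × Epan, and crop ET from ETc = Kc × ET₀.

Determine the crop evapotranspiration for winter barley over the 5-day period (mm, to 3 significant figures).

18.7 mm

ET₀ = 0.75 × 4.7 = 3.5250 mm/d
ETc = Kc × ET₀ = 1.06 × 3.5250 = 3.7365 mm/d
Over 5 days: 3.7365 × 5 = 18.683 mm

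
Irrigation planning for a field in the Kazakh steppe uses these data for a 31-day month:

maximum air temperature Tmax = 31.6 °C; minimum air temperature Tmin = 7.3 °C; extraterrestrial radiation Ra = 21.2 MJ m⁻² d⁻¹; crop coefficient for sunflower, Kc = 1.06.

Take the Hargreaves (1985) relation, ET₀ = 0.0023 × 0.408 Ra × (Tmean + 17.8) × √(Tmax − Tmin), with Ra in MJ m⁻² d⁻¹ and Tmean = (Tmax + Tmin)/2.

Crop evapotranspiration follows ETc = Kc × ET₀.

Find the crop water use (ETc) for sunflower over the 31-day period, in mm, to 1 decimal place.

Tmean = (31.6 + 7.3)/2 = 19.45 °C
0.408 Ra = 0.408 × 21.2 = 8.6496 mm/d equivalent
ET₀ = 0.0023 × 8.6496 × (19.45 + 17.8) × √24.3 = 0.0023 × 8.6496 × 37.25 × 4.9295 = 3.6530 mm/d
ETc = Kc × ET₀ = 1.06 × 3.6530 = 3.8722 mm/d
Over 31 days: 3.8722 × 31 = 120.038 mm

120.0 mm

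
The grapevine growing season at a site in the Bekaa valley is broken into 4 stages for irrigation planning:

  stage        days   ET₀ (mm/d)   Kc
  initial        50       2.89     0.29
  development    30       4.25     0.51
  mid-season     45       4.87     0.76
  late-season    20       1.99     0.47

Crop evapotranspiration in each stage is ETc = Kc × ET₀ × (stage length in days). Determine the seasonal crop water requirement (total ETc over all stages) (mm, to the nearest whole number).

initial: 0.29 × 2.89 × 50 = 41.91 mm
development: 0.51 × 4.25 × 30 = 65.03 mm
mid-season: 0.76 × 4.87 × 45 = 166.55 mm
late-season: 0.47 × 1.99 × 20 = 18.71 mm
Seasonal total = 292.20 mm

292 mm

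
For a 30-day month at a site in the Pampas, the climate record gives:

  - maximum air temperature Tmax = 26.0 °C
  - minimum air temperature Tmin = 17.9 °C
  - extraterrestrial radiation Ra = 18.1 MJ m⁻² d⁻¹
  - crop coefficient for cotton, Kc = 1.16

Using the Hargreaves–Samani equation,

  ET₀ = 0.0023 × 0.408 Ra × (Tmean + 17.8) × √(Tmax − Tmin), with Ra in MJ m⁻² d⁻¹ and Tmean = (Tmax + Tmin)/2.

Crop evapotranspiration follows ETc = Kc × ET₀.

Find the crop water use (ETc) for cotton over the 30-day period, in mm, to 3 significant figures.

Tmean = (26.0 + 17.9)/2 = 21.95 °C
0.408 Ra = 0.408 × 18.1 = 7.3848 mm/d equivalent
ET₀ = 0.0023 × 7.3848 × (21.95 + 17.8) × √8.1 = 0.0023 × 7.3848 × 39.75 × 2.8460 = 1.9215 mm/d
ETc = Kc × ET₀ = 1.16 × 1.9215 = 2.2289 mm/d
Over 30 days: 2.2289 × 30 = 66.867 mm

66.9 mm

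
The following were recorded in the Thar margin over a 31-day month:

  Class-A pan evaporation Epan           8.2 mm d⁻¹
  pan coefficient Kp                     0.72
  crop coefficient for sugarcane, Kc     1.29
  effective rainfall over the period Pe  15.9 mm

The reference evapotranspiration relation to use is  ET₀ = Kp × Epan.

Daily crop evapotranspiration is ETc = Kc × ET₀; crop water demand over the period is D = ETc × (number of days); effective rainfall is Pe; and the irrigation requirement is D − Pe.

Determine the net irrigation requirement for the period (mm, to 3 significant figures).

ET₀ = 0.72 × 8.2 = 5.9040 mm/d
ETc = Kc × ET₀ = 1.29 × 5.9040 = 7.6162 mm/d
Crop demand D = ETc × 31 d = 7.6162 × 31 = 236.102 mm
D − Pe = 236.102 − 15.9 = 220.202 mm

220 mm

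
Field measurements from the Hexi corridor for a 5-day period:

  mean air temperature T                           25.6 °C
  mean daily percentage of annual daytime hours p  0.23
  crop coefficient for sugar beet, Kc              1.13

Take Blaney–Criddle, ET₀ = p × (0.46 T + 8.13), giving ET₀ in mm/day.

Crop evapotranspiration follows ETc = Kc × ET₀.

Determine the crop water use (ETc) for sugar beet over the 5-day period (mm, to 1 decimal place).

25.9 mm

ET₀ = 0.23 × (0.46 × 25.6 + 8.13) = 0.23 × 19.906 = 4.5784 mm/d
ETc = Kc × ET₀ = 1.13 × 4.5784 = 5.1736 mm/d
Over 5 days: 5.1736 × 5 = 25.868 mm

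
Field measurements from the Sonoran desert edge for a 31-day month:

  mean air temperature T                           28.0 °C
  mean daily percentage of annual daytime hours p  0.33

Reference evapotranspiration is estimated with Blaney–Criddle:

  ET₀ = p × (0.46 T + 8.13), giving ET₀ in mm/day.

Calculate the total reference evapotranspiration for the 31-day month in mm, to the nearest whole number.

215 mm

ET₀ = 0.33 × (0.46 × 28.0 + 8.13) = 0.33 × 21.010 = 6.9333 mm/d
Monthly total = 6.9333 × 31 = 214.932 mm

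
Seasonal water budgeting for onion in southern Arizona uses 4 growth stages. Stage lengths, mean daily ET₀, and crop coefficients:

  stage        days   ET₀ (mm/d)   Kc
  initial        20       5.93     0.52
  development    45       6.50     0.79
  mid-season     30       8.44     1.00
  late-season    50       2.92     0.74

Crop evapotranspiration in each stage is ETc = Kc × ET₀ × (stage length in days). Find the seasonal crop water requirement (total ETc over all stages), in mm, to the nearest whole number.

654 mm

initial: 0.52 × 5.93 × 20 = 61.67 mm
development: 0.79 × 6.50 × 45 = 231.08 mm
mid-season: 1.00 × 8.44 × 30 = 253.20 mm
late-season: 0.74 × 2.92 × 50 = 108.04 mm
Seasonal total = 653.99 mm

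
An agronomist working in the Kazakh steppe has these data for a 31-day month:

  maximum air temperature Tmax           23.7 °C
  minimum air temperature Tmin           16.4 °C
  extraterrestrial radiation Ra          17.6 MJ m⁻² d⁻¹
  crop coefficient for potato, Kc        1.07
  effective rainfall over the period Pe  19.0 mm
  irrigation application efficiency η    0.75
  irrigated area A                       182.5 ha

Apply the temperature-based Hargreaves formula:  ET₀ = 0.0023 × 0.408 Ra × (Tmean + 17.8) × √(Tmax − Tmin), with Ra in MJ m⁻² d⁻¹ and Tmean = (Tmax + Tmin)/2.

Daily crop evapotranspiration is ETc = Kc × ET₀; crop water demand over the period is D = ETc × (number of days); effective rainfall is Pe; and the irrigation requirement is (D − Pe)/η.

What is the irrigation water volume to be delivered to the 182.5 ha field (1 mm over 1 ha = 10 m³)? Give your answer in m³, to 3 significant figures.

90100 m³

Tmean = (23.7 + 16.4)/2 = 20.05 °C
0.408 Ra = 0.408 × 17.6 = 7.1808 mm/d equivalent
ET₀ = 0.0023 × 7.1808 × (20.05 + 17.8) × √7.3 = 0.0023 × 7.1808 × 37.85 × 2.7019 = 1.6890 mm/d
ETc = Kc × ET₀ = 1.07 × 1.6890 = 1.8072 mm/d
Crop demand D = ETc × 31 d = 1.8072 × 31 = 56.023 mm
D − Pe = 56.023 − 19.0 = 37.023 mm
Gross irrigation = 37.023 / 0.75 = 49.364 mm
Volume = 49.364 mm × 182.5 ha × 10 = 90089.3 m³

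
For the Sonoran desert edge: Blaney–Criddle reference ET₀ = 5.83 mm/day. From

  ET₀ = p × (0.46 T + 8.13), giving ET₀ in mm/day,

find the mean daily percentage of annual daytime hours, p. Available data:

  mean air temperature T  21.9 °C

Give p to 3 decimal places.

0.320

p = ET₀ / (0.46 T + 8.13) = 5.83 / (0.46 × 21.9 + 8.13) = 5.83 / 18.204 = 0.3203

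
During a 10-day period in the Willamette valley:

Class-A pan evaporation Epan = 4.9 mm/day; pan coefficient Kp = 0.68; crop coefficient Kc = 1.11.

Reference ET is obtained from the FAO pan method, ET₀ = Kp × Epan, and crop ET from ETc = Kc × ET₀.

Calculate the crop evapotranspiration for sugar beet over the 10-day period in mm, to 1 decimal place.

ET₀ = 0.68 × 4.9 = 3.3320 mm/d
ETc = Kc × ET₀ = 1.11 × 3.3320 = 3.6985 mm/d
Over 10 days: 3.6985 × 10 = 36.985 mm

37.0 mm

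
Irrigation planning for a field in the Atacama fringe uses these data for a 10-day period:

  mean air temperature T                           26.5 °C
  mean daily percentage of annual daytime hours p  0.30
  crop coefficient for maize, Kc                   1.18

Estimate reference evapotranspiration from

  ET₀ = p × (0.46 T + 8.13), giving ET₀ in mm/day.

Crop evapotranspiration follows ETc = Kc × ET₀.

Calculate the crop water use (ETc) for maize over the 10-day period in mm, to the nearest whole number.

72 mm

ET₀ = 0.30 × (0.46 × 26.5 + 8.13) = 0.30 × 20.320 = 6.0960 mm/d
ETc = Kc × ET₀ = 1.18 × 6.0960 = 7.1933 mm/d
Over 10 days: 7.1933 × 10 = 71.933 mm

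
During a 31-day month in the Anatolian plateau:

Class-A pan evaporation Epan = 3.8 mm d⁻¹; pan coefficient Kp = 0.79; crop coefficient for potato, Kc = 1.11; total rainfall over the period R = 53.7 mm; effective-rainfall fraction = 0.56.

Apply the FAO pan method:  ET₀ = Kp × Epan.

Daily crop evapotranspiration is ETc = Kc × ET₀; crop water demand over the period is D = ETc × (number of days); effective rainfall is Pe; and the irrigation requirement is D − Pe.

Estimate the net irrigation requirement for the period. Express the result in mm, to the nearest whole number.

73 mm

ET₀ = 0.79 × 3.8 = 3.0020 mm/d
ETc = Kc × ET₀ = 1.11 × 3.0020 = 3.3322 mm/d
Crop demand D = ETc × 31 d = 3.3322 × 31 = 103.298 mm
Pe = 0.56 × 53.7 = 30.072 mm
D − Pe = 103.298 − 30.072 = 73.226 mm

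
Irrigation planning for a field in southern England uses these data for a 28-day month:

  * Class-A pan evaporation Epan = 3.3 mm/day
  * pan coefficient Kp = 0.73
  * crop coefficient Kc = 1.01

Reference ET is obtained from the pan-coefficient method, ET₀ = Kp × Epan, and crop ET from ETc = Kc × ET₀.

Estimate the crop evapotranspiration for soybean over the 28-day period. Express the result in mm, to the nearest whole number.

ET₀ = 0.73 × 3.3 = 2.4090 mm/d
ETc = Kc × ET₀ = 1.01 × 2.4090 = 2.4331 mm/d
Over 28 days: 2.4331 × 28 = 68.127 mm

68 mm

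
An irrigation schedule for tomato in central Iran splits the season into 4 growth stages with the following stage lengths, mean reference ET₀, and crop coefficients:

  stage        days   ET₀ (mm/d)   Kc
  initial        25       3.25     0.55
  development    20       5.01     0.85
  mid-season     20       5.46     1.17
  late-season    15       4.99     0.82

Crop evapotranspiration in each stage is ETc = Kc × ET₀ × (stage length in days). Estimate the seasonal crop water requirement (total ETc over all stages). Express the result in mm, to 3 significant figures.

319 mm

initial: 0.55 × 3.25 × 25 = 44.69 mm
development: 0.85 × 5.01 × 20 = 85.17 mm
mid-season: 1.17 × 5.46 × 20 = 127.76 mm
late-season: 0.82 × 4.99 × 15 = 61.38 mm
Seasonal total = 319.00 mm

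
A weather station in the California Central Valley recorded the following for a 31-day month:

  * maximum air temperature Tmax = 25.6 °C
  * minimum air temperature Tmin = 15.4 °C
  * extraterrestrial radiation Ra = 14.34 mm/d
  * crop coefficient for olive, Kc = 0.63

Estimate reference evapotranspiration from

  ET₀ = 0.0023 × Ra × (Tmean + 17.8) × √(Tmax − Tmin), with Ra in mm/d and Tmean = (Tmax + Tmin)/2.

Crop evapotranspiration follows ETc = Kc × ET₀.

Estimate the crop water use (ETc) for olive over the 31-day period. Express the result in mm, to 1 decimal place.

Tmean = (25.6 + 15.4)/2 = 20.50 °C
ET₀ = 0.0023 × 14.34 × (20.50 + 17.8) × √10.2 = 0.0023 × 14.34 × 38.30 × 3.1937 = 4.0343 mm/d
ETc = Kc × ET₀ = 0.63 × 4.0343 = 2.5416 mm/d
Over 31 days: 2.5416 × 31 = 78.790 mm

78.8 mm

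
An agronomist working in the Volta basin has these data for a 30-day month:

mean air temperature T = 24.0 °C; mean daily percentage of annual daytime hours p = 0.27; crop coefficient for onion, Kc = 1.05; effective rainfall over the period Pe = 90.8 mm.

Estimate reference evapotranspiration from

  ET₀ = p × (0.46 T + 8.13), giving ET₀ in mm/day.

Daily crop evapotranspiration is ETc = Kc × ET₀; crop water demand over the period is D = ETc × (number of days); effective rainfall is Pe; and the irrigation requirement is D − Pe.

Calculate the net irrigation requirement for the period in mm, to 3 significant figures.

72.2 mm

ET₀ = 0.27 × (0.46 × 24.0 + 8.13) = 0.27 × 19.170 = 5.1759 mm/d
ETc = Kc × ET₀ = 1.05 × 5.1759 = 5.4347 mm/d
Crop demand D = ETc × 30 d = 5.4347 × 30 = 163.041 mm
D − Pe = 163.041 − 90.8 = 72.241 mm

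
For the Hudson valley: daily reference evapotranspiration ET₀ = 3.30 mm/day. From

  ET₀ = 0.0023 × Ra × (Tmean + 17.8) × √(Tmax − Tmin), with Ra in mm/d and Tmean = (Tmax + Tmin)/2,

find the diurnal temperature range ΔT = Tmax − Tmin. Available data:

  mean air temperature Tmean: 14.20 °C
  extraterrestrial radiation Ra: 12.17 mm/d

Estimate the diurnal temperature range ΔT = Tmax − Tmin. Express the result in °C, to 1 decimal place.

13.6 °C

√ΔT = ET₀ / [0.0023 × Ra × (Tmean+17.8)] = 3.30 / (0.0023 × 12.17 × 32.00) = 3.6842
ΔT = 3.6842² = 13.573 °C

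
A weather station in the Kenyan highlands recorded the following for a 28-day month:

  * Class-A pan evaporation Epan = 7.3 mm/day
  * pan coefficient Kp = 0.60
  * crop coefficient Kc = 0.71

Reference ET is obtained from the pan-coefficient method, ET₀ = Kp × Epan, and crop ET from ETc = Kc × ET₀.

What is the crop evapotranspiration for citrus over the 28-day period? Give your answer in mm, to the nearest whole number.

87 mm

ET₀ = 0.60 × 7.3 = 4.3800 mm/d
ETc = Kc × ET₀ = 0.71 × 4.3800 = 3.1098 mm/d
Over 28 days: 3.1098 × 28 = 87.074 mm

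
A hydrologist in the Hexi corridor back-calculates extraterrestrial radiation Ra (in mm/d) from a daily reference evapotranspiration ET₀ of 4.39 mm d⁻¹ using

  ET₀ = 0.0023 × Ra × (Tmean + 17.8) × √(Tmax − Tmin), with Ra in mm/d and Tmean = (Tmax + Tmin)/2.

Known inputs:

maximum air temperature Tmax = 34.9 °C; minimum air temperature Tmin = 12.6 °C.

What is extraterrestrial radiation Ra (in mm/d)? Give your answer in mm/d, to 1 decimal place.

Tmean = 23.75 °C; √ΔT = 4.7223
Ra = ET₀ / [0.0023 × (Tmean+17.8) × √ΔT] = 4.39 / (0.0023 × 41.55 × 4.7223) = 9.728 mm/d

9.7 mm/d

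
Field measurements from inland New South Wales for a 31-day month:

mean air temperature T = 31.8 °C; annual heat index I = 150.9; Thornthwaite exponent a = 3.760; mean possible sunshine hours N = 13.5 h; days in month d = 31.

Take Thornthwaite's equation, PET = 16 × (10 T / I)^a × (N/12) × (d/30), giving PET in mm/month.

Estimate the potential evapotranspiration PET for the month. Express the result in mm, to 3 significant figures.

307 mm

10T/I = 10 × 31.8 / 150.9 = 2.1074
(10T/I)^a = 2.1074^3.760 = 16.4926
Uncorrected PET = 16 × 16.4926 = 263.882 mm
Correction = (N/12)(d/30) = (13.5/12)(31/30) = 1.1625
PET = 263.882 × 1.1625 = 306.763 mm/month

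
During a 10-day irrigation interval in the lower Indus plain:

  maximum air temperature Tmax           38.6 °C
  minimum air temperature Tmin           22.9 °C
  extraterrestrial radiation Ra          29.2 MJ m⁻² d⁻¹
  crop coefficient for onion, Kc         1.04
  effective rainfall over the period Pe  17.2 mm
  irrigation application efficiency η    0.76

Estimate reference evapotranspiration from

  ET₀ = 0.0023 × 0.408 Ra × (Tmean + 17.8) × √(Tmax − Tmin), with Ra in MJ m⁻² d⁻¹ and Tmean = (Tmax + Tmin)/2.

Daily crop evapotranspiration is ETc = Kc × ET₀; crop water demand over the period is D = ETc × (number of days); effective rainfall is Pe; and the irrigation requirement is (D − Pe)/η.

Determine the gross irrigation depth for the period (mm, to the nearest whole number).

50 mm

Tmean = (38.6 + 22.9)/2 = 30.75 °C
0.408 Ra = 0.408 × 29.2 = 11.9136 mm/d equivalent
ET₀ = 0.0023 × 11.9136 × (30.75 + 17.8) × √15.7 = 0.0023 × 11.9136 × 48.55 × 3.9623 = 5.2712 mm/d
ETc = Kc × ET₀ = 1.04 × 5.2712 = 5.4820 mm/d
Crop demand D = ETc × 10 d = 5.4820 × 10 = 54.820 mm
D − Pe = 54.820 − 17.2 = 37.620 mm
Gross irrigation = 37.620 / 0.76 = 49.500 mm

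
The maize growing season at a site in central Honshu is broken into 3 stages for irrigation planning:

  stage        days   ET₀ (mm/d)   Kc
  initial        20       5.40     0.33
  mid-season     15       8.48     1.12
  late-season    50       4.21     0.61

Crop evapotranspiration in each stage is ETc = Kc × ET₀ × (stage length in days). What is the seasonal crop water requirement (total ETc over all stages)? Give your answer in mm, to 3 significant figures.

initial: 0.33 × 5.40 × 20 = 35.64 mm
mid-season: 1.12 × 8.48 × 15 = 142.46 mm
late-season: 0.61 × 4.21 × 50 = 128.41 mm
Seasonal total = 306.51 mm

307 mm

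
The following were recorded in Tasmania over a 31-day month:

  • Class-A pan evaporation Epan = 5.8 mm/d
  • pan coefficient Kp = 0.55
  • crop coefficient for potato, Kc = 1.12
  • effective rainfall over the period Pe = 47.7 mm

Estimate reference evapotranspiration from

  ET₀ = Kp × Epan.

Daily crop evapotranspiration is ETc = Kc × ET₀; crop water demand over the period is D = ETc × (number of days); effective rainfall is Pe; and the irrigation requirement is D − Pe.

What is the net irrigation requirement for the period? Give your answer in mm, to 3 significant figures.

63.1 mm

ET₀ = 0.55 × 5.8 = 3.1900 mm/d
ETc = Kc × ET₀ = 1.12 × 3.1900 = 3.5728 mm/d
Crop demand D = ETc × 31 d = 3.5728 × 31 = 110.757 mm
D − Pe = 110.757 − 47.7 = 63.057 mm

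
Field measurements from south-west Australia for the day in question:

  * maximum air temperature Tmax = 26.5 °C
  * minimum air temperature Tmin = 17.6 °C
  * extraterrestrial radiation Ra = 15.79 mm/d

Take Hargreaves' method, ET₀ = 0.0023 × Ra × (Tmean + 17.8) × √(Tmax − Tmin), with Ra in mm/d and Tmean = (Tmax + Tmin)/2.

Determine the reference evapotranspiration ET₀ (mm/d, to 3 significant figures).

4.32 mm/d

Tmean = (26.5 + 17.6)/2 = 22.05 °C
ET₀ = 0.0023 × 15.79 × (22.05 + 17.8) × √8.9 = 0.0023 × 15.79 × 39.85 × 2.9833 = 4.3175 mm/d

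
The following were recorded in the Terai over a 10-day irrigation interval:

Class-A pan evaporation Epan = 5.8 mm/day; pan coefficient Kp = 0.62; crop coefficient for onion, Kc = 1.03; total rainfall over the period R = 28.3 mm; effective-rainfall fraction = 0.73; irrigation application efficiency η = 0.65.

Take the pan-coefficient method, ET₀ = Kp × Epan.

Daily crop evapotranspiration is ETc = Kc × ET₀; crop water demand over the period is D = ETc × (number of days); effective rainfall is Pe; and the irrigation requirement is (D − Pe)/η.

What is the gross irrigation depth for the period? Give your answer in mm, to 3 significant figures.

ET₀ = 0.62 × 5.8 = 3.5960 mm/d
ETc = Kc × ET₀ = 1.03 × 3.5960 = 3.7039 mm/d
Crop demand D = ETc × 10 d = 3.7039 × 10 = 37.039 mm
Pe = 0.73 × 28.3 = 20.659 mm
D − Pe = 37.039 − 20.659 = 16.380 mm
Gross irrigation = 16.380 / 0.65 = 25.200 mm

25.2 mm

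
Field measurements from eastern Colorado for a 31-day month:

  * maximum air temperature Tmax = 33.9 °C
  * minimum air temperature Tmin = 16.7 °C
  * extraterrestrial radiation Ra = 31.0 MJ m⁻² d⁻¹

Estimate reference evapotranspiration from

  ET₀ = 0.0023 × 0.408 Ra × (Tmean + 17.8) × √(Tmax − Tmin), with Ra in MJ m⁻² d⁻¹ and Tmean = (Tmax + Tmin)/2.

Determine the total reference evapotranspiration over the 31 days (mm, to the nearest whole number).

161 mm

Tmean = (33.9 + 16.7)/2 = 25.30 °C
0.408 Ra = 0.408 × 31.0 = 12.6480 mm/d equivalent
ET₀ = 0.0023 × 12.6480 × (25.30 + 17.8) × √17.2 = 0.0023 × 12.6480 × 43.10 × 4.1473 = 5.1999 mm/d
Over 31 days: 5.1999 × 31 = 161.197 mm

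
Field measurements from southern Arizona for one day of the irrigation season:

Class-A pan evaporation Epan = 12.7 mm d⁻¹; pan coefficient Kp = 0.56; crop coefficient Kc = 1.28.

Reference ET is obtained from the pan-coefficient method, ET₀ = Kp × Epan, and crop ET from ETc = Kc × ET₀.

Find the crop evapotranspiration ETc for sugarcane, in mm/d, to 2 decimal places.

9.10 mm/d

ET₀ = 0.56 × 12.7 = 7.1120 mm/d
ETc = Kc × ET₀ = 1.28 × 7.1120 = 9.1034 mm/d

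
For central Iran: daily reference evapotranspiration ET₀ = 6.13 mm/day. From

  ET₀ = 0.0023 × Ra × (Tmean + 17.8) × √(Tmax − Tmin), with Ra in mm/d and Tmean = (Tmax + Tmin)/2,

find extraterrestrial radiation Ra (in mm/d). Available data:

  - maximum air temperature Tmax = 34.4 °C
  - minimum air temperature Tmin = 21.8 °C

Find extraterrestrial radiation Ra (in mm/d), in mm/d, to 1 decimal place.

Tmean = 28.10 °C; √ΔT = 3.5496
Ra = ET₀ / [0.0023 × (Tmean+17.8) × √ΔT] = 6.13 / (0.0023 × 45.90 × 3.5496) = 16.358 mm/d

16.4 mm/d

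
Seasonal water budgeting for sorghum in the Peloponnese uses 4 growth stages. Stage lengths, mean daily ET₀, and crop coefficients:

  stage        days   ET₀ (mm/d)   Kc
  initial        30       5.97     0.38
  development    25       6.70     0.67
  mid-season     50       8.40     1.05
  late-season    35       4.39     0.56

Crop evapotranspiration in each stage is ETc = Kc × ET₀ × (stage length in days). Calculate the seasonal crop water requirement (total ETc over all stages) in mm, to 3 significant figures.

707 mm

initial: 0.38 × 5.97 × 30 = 68.06 mm
development: 0.67 × 6.70 × 25 = 112.23 mm
mid-season: 1.05 × 8.40 × 50 = 441.00 mm
late-season: 0.56 × 4.39 × 35 = 86.04 mm
Seasonal total = 707.33 mm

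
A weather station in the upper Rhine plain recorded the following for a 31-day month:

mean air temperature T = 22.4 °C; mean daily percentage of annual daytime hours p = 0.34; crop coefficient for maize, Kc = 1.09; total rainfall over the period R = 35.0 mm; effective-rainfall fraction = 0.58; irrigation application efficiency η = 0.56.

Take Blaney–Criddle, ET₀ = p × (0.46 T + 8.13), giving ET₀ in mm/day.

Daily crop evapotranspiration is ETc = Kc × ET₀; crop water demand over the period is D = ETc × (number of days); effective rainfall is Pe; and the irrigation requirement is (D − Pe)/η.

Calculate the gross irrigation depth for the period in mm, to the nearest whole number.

342 mm

ET₀ = 0.34 × (0.46 × 22.4 + 8.13) = 0.34 × 18.434 = 6.2676 mm/d
ETc = Kc × ET₀ = 1.09 × 6.2676 = 6.8317 mm/d
Crop demand D = ETc × 31 d = 6.8317 × 31 = 211.783 mm
Pe = 0.58 × 35.0 = 20.300 mm
D − Pe = 211.783 − 20.300 = 191.483 mm
Gross irrigation = 191.483 / 0.56 = 341.934 mm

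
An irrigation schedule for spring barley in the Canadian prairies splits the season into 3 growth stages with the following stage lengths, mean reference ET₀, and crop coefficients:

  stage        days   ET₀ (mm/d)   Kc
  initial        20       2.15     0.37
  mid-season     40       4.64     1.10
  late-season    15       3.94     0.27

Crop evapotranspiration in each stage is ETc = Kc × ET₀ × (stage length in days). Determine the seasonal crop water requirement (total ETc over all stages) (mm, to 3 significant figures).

236 mm

initial: 0.37 × 2.15 × 20 = 15.91 mm
mid-season: 1.10 × 4.64 × 40 = 204.16 mm
late-season: 0.27 × 3.94 × 15 = 15.96 mm
Seasonal total = 236.03 mm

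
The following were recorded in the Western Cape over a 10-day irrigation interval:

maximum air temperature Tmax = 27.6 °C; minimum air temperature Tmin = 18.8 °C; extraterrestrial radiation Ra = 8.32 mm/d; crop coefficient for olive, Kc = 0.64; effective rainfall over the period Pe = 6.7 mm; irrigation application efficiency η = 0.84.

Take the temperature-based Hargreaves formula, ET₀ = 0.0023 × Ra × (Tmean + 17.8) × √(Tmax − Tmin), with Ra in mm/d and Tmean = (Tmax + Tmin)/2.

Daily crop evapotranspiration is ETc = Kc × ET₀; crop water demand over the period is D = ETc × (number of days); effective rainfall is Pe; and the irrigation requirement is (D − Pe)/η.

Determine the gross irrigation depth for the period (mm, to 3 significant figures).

9.76 mm

Tmean = (27.6 + 18.8)/2 = 23.20 °C
ET₀ = 0.0023 × 8.32 × (23.20 + 17.8) × √8.8 = 0.0023 × 8.32 × 41.00 × 2.9665 = 2.3274 mm/d
ETc = Kc × ET₀ = 0.64 × 2.3274 = 1.4895 mm/d
Crop demand D = ETc × 10 d = 1.4895 × 10 = 14.895 mm
D − Pe = 14.895 − 6.7 = 8.195 mm
Gross irrigation = 8.195 / 0.84 = 9.756 mm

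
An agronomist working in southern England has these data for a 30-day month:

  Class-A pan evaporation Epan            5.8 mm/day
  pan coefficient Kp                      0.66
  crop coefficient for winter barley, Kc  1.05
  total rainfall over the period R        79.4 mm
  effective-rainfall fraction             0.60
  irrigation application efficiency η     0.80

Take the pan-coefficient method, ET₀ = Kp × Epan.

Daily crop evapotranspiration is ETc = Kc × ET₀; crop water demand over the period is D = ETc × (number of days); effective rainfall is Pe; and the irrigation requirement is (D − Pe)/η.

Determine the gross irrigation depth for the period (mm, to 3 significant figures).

ET₀ = 0.66 × 5.8 = 3.8280 mm/d
ETc = Kc × ET₀ = 1.05 × 3.8280 = 4.0194 mm/d
Crop demand D = ETc × 30 d = 4.0194 × 30 = 120.582 mm
Pe = 0.60 × 79.4 = 47.640 mm
D − Pe = 120.582 − 47.640 = 72.942 mm
Gross irrigation = 72.942 / 0.80 = 91.178 mm

91.2 mm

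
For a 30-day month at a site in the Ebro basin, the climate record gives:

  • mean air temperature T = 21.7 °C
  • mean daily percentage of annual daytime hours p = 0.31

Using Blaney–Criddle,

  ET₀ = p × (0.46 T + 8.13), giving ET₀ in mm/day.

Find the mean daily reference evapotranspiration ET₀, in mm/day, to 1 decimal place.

ET₀ = 0.31 × (0.46 × 21.7 + 8.13) = 0.31 × 18.112 = 5.6147 mm/d

5.6 mm/day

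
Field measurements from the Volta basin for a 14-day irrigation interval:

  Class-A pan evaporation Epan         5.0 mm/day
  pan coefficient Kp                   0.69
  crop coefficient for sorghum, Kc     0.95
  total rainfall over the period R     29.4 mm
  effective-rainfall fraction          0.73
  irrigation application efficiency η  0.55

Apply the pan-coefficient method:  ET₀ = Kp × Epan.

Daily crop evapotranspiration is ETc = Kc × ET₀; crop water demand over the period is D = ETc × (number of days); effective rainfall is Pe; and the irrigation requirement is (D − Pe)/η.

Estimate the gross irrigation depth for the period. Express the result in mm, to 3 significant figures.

ET₀ = 0.69 × 5.0 = 3.4500 mm/d
ETc = Kc × ET₀ = 0.95 × 3.4500 = 3.2775 mm/d
Crop demand D = ETc × 14 d = 3.2775 × 14 = 45.885 mm
Pe = 0.73 × 29.4 = 21.462 mm
D − Pe = 45.885 − 21.462 = 24.423 mm
Gross irrigation = 24.423 / 0.55 = 44.405 mm

44.4 mm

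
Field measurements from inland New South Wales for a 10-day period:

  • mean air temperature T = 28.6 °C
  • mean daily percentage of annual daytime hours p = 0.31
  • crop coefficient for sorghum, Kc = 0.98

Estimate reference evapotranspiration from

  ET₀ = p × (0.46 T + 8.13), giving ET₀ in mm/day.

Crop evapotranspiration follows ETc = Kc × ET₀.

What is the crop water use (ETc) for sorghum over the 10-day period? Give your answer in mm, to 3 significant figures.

64.7 mm

ET₀ = 0.31 × (0.46 × 28.6 + 8.13) = 0.31 × 21.286 = 6.5987 mm/d
ETc = Kc × ET₀ = 0.98 × 6.5987 = 6.4667 mm/d
Over 10 days: 6.4667 × 10 = 64.667 mm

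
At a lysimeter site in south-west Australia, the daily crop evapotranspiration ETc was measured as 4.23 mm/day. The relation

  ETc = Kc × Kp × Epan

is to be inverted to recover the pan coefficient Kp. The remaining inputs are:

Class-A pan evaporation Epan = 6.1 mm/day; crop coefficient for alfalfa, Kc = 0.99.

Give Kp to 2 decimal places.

ETc = Kc × Kp × Epan  ⇒  Kp = ETc / (Kc × Epan)
Kp = 4.23 / (0.99 × 6.1) = 4.23 / 6.039 = 0.7004

0.70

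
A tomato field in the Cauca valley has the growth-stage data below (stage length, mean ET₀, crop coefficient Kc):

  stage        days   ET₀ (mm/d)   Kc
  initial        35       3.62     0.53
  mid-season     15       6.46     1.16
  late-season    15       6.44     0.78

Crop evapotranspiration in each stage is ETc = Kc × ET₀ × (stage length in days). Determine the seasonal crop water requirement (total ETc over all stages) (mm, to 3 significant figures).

255 mm

initial: 0.53 × 3.62 × 35 = 67.15 mm
mid-season: 1.16 × 6.46 × 15 = 112.40 mm
late-season: 0.78 × 6.44 × 15 = 75.35 mm
Seasonal total = 254.90 mm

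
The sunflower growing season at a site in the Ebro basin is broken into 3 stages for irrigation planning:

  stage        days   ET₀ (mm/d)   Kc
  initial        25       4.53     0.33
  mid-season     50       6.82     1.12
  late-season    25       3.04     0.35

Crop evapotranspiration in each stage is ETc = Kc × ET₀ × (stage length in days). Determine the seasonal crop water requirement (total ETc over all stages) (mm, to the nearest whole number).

446 mm

initial: 0.33 × 4.53 × 25 = 37.37 mm
mid-season: 1.12 × 6.82 × 50 = 381.92 mm
late-season: 0.35 × 3.04 × 25 = 26.60 mm
Seasonal total = 445.89 mm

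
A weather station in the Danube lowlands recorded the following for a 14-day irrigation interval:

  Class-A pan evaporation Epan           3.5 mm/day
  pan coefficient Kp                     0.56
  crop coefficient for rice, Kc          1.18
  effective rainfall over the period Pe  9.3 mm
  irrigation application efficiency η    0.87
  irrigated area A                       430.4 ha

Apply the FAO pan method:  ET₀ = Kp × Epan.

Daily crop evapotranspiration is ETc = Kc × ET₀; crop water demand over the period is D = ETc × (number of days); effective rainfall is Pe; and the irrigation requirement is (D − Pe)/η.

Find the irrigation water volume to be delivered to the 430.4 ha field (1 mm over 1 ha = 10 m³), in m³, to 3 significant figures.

ET₀ = 0.56 × 3.5 = 1.9600 mm/d
ETc = Kc × ET₀ = 1.18 × 1.9600 = 2.3128 mm/d
Crop demand D = ETc × 14 d = 2.3128 × 14 = 32.379 mm
D − Pe = 32.379 − 9.3 = 23.079 mm
Gross irrigation = 23.079 / 0.87 = 26.528 mm
Volume = 26.528 mm × 430.4 ha × 10 = 114176.5 m³

114000 m³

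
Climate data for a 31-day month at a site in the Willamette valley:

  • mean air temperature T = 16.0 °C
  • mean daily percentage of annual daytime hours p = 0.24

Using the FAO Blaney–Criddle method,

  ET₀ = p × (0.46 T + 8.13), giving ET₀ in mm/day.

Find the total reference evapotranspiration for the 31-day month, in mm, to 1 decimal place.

ET₀ = 0.24 × (0.46 × 16.0 + 8.13) = 0.24 × 15.490 = 3.7176 mm/d
Monthly total = 3.7176 × 31 = 115.246 mm

115.2 mm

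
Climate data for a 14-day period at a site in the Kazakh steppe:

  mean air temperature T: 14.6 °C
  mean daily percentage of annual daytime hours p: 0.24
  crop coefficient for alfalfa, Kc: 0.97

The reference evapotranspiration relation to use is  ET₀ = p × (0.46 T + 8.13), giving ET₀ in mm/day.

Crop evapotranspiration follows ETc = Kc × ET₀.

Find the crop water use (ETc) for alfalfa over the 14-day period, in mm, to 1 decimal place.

48.4 mm

ET₀ = 0.24 × (0.46 × 14.6 + 8.13) = 0.24 × 14.846 = 3.5630 mm/d
ETc = Kc × ET₀ = 0.97 × 3.5630 = 3.4561 mm/d
Over 14 days: 3.4561 × 14 = 48.385 mm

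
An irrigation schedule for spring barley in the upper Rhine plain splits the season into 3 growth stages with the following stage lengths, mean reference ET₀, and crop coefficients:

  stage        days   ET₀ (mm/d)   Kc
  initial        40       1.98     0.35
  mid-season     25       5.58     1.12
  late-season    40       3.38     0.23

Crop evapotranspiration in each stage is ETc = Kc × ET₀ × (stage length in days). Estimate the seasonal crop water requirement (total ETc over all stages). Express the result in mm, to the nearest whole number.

215 mm

initial: 0.35 × 1.98 × 40 = 27.72 mm
mid-season: 1.12 × 5.58 × 25 = 156.24 mm
late-season: 0.23 × 3.38 × 40 = 31.10 mm
Seasonal total = 215.06 mm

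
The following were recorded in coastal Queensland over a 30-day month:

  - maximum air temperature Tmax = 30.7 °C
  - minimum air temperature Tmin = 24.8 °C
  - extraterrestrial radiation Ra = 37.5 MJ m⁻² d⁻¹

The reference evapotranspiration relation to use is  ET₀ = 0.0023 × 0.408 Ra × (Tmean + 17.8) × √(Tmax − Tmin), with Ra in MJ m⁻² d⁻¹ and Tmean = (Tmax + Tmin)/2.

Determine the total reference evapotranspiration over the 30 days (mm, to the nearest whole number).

117 mm

Tmean = (30.7 + 24.8)/2 = 27.75 °C
0.408 Ra = 0.408 × 37.5 = 15.3000 mm/d equivalent
ET₀ = 0.0023 × 15.3000 × (27.75 + 17.8) × √5.9 = 0.0023 × 15.3000 × 45.55 × 2.4290 = 3.8935 mm/d
Over 30 days: 3.8935 × 30 = 116.805 mm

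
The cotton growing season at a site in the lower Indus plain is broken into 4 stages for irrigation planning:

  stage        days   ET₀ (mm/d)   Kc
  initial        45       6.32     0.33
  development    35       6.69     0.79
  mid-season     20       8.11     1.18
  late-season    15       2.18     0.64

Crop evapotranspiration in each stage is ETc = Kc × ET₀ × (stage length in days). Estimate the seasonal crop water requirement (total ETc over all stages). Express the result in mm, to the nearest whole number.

491 mm

initial: 0.33 × 6.32 × 45 = 93.85 mm
development: 0.79 × 6.69 × 35 = 184.98 mm
mid-season: 1.18 × 8.11 × 20 = 191.40 mm
late-season: 0.64 × 2.18 × 15 = 20.93 mm
Seasonal total = 491.16 mm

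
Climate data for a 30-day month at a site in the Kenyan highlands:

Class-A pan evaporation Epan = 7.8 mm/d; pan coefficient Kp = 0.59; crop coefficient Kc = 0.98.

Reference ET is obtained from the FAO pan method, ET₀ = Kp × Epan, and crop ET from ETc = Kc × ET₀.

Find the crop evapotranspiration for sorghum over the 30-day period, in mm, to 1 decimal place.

ET₀ = 0.59 × 7.8 = 4.6020 mm/d
ETc = Kc × ET₀ = 0.98 × 4.6020 = 4.5100 mm/d
Over 30 days: 4.5100 × 30 = 135.300 mm

135.3 mm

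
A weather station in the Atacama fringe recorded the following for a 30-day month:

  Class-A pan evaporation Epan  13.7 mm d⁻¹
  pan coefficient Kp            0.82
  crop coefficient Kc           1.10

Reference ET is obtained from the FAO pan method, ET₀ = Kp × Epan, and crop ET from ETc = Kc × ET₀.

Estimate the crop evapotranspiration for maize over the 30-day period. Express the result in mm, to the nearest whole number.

371 mm

ET₀ = 0.82 × 13.7 = 11.2340 mm/d
ETc = Kc × ET₀ = 1.10 × 11.2340 = 12.3574 mm/d
Over 30 days: 12.3574 × 30 = 370.722 mm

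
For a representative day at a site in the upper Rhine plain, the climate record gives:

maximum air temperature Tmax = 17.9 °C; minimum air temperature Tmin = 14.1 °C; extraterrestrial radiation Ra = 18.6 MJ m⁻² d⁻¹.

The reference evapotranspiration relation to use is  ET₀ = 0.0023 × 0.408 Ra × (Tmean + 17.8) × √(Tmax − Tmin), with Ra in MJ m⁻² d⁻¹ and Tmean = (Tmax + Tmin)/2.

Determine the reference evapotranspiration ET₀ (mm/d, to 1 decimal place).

Tmean = (17.9 + 14.1)/2 = 16.00 °C
0.408 Ra = 0.408 × 18.6 = 7.5888 mm/d equivalent
ET₀ = 0.0023 × 7.5888 × (16.00 + 17.8) × √3.8 = 0.0023 × 7.5888 × 33.80 × 1.9494 = 1.1501 mm/d

1.2 mm/d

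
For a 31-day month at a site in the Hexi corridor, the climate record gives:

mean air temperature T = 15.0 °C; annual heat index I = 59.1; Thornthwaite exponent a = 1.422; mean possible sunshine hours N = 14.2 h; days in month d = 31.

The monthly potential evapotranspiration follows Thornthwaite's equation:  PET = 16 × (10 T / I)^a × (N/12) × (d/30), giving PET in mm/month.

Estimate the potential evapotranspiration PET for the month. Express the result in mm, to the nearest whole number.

74 mm

10T/I = 10 × 15.0 / 59.1 = 2.5381
(10T/I)^a = 2.5381^1.422 = 3.7602
Uncorrected PET = 16 × 3.7602 = 60.163 mm
Correction = (N/12)(d/30) = (14.2/12)(31/30) = 1.2228
PET = 60.163 × 1.2228 = 73.567 mm/month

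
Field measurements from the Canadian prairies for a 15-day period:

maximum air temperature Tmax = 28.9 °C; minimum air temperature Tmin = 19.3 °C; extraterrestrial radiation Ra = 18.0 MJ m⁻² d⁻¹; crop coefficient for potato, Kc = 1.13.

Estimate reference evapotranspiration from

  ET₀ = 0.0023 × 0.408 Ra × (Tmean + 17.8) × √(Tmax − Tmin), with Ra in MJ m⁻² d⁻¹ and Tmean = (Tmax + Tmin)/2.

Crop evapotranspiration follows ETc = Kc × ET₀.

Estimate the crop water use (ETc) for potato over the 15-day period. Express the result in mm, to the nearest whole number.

Tmean = (28.9 + 19.3)/2 = 24.10 °C
0.408 Ra = 0.408 × 18.0 = 7.3440 mm/d equivalent
ET₀ = 0.0023 × 7.3440 × (24.10 + 17.8) × √9.6 = 0.0023 × 7.3440 × 41.90 × 3.0984 = 2.1929 mm/d
ETc = Kc × ET₀ = 1.13 × 2.1929 = 2.4780 mm/d
Over 15 days: 2.4780 × 15 = 37.170 mm

37 mm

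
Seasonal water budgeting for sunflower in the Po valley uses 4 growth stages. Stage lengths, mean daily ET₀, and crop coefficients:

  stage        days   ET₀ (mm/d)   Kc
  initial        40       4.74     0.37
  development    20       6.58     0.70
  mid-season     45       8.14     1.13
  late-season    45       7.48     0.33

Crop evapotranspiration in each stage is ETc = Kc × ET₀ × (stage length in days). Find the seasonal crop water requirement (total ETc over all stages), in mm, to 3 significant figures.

initial: 0.37 × 4.74 × 40 = 70.15 mm
development: 0.70 × 6.58 × 20 = 92.12 mm
mid-season: 1.13 × 8.14 × 45 = 413.92 mm
late-season: 0.33 × 7.48 × 45 = 111.08 mm
Seasonal total = 687.27 mm

687 mm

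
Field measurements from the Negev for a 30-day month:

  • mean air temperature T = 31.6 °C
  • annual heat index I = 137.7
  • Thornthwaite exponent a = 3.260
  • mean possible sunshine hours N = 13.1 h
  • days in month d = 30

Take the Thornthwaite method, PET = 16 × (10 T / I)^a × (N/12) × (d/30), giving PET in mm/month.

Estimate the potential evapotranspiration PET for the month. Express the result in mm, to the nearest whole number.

262 mm

10T/I = 10 × 31.6 / 137.7 = 2.2948
(10T/I)^a = 2.2948^3.260 = 14.9978
Uncorrected PET = 16 × 14.9978 = 239.965 mm
Correction = (N/12)(d/30) = (13.1/12)(30/30) = 1.0917
PET = 239.965 × 1.0917 = 261.970 mm/month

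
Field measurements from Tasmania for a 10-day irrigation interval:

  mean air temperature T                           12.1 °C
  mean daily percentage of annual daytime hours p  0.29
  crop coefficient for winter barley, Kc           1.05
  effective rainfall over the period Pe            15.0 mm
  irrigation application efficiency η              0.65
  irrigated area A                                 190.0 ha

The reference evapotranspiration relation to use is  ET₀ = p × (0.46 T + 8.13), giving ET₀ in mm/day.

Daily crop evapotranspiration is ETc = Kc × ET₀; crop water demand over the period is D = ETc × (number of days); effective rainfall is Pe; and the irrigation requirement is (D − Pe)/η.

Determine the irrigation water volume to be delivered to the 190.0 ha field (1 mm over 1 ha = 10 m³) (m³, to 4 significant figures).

ET₀ = 0.29 × (0.46 × 12.1 + 8.13) = 0.29 × 13.696 = 3.9718 mm/d
ETc = Kc × ET₀ = 1.05 × 3.9718 = 4.1704 mm/d
Crop demand D = ETc × 10 d = 4.1704 × 10 = 41.704 mm
D − Pe = 41.704 − 15.0 = 26.704 mm
Gross irrigation = 26.704 / 0.65 = 41.083 mm
Volume = 41.083 mm × 190.0 ha × 10 = 78057.7 m³

78060 m³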